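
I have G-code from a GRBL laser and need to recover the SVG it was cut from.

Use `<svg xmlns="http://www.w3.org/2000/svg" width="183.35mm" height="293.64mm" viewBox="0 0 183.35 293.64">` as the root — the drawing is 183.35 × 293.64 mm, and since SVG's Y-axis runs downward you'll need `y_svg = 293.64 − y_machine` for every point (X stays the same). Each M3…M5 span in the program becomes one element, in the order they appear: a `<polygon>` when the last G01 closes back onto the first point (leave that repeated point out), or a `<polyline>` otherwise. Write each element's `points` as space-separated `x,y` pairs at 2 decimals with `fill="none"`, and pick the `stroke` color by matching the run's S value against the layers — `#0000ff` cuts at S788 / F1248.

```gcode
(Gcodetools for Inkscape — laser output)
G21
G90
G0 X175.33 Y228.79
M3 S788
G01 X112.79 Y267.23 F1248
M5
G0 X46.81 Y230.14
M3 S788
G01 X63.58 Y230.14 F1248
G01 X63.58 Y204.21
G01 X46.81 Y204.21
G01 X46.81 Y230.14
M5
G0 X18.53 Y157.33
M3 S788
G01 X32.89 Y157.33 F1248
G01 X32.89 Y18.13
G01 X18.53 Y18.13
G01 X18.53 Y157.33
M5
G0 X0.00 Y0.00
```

Each laser-on run becomes one SVG element. Flip Y back into SVG space with y_svg = 293.64 − y_machine. Every run uses S788, so all elements get stroke `#0000ff` (cut).

Run 1: The run is open, so emit a `<polyline>` with points (Y-flipped): 175.33,64.85 112.79,26.41.

Run 2: The run returns to its start, so emit a `<polygon>` with points (Y-flipped): 46.81,63.50 63.58,63.50 63.58,89.43 46.81,89.43.

Run 3: The run returns to its start, so emit a `<polygon>` with points (Y-flipped): 18.53,136.31 32.89,136.31 32.89,275.51 18.53,275.51.

<svg xmlns="http://www.w3.org/2000/svg" width="183.35mm" height="293.64mm" viewBox="0 0 183.35 293.64">
  <polyline points="175.33,64.85 112.79,26.41" fill="none" stroke="#0000ff"/>
  <polygon points="46.81,63.50 63.58,63.50 63.58,89.43 46.81,89.43" fill="none" stroke="#0000ff"/>
  <polygon points="18.53,136.31 32.89,136.31 32.89,275.51 18.53,275.51" fill="none" stroke="#0000ff"/>
</svg>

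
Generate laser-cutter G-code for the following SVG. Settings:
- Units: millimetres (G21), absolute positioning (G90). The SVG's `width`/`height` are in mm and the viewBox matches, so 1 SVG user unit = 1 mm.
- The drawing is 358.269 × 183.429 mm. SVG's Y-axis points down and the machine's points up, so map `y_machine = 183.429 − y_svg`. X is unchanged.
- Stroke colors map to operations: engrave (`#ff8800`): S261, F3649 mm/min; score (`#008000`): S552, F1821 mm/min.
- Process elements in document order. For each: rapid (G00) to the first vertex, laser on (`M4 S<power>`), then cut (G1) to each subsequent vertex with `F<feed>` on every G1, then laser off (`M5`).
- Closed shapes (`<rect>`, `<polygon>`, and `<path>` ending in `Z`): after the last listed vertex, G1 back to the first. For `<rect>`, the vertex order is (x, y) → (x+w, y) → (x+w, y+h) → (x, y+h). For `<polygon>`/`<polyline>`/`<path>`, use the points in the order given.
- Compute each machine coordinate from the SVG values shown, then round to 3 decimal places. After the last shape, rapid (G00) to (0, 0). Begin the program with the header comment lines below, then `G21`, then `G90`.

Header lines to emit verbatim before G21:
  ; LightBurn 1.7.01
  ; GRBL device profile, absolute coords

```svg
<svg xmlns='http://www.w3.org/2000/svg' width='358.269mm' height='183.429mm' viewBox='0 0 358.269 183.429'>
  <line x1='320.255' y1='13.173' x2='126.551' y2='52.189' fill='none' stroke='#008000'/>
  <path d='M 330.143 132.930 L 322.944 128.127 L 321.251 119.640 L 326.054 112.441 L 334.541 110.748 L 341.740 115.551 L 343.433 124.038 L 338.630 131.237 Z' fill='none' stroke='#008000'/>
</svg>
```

; LightBurn 1.7.01
; GRBL device profile, absolute coords
G21
G90
G00 X320.255 Y170.256
M4 S552
G1 X126.551 Y131.240 F1821
M5
G00 X330.143 Y50.499
M4 S552
G1 X322.944 Y55.302 F1821
G1 X321.251 Y63.789 F1821
G1 X326.054 Y70.988 F1821
G1 X334.541 Y72.681 F1821
G1 X341.740 Y67.878 F1821
G1 X343.433 Y59.391 F1821
G1 X338.630 Y52.192 F1821
G1 X330.143 Y50.499 F1821
M5
G00 X0.000 Y0.000

viewBox `0 0 358.269 183.429` with mm width/height → 1 unit = 1 mm. Flip: y_m = 183.429 − y_svg.

**Shape 1** — `<line>` line segment, stroke `#008000` → score (S552, F1821). Machine vertices: (320.255,170.256) → (126.551,131.240). Open path.

**Shape 2** — `<path>` regular polygon, stroke `#008000` → score (S552, F1821). Machine vertices: (330.143,50.499) → (322.944,55.302) → (321.251,63.789) → (326.054,70.988) → (334.541,72.681) → (341.740,67.878) → (343.433,59.391) → (338.630,52.192) → (330.143,50.499). Closed: final G1 returns to the first vertex.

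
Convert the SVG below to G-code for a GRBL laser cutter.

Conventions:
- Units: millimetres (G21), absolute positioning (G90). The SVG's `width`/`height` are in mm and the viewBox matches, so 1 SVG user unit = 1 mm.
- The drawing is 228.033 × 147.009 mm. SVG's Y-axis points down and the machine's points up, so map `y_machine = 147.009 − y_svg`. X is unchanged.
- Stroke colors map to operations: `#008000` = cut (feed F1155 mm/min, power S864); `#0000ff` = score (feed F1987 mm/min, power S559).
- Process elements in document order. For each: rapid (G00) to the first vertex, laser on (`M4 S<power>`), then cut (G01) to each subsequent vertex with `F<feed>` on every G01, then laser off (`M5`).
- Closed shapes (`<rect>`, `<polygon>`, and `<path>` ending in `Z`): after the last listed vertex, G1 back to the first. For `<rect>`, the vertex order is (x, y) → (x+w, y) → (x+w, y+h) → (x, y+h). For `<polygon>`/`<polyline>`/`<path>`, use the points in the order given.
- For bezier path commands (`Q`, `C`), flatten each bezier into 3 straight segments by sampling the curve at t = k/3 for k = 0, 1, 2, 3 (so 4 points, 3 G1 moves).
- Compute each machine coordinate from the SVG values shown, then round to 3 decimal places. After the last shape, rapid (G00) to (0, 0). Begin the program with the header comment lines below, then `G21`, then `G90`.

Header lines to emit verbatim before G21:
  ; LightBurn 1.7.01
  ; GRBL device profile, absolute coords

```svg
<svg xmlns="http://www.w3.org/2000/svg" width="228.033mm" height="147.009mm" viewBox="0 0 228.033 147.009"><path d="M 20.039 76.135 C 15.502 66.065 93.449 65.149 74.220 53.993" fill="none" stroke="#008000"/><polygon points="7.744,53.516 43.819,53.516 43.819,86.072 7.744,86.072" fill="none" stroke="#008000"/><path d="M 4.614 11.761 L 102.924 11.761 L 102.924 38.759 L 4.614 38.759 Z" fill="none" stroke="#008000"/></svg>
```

viewBox `0 0 228.033 147.009` with mm width/height → 1 unit = 1 mm. Flip: y_m = 147.009 − y_svg.

**Shape 1** — `<path>` cubic bezier, stroke `#008000` → cut (S864, F1155). Control points (SVG): P0=(20.039,76.135), P1=(15.502,66.065), P2=(93.449,65.149), P3=(74.220,53.993); sampled at t=k/3. Machine vertices: (20.039,70.874) → (36.343,78.611) → (67.711,84.555) → (74.220,93.016). Open path.

**Shape 2** — `<polygon>` rectangle, stroke `#008000` → cut (S864, F1155). Machine vertices: (7.744,93.493) → (43.819,93.493) → (43.819,60.937) → (7.744,60.937) → (7.744,93.493). Closed: final G1 returns to the first vertex.

**Shape 3** — `<path>` rectangle, stroke `#008000` → cut (S864, F1155). Machine vertices: (4.614,135.248) → (102.924,135.248) → (102.924,108.250) → (4.614,108.250) → (4.614,135.248). Closed: final G1 returns to the first vertex.

; LightBurn 1.7.01
; GRBL device profile, absolute coords
G21
G90
G00 X20.039 Y70.874
M4 S864
G01 X36.343 Y78.611 F1155
G01 X67.711 Y84.555 F1155
G01 X74.220 Y93.016 F1155
M5
G00 X7.744 Y93.493
M4 S864
G01 X43.819 Y93.493 F1155
G01 X43.819 Y60.937 F1155
G01 X7.744 Y60.937 F1155
G01 X7.744 Y93.493 F1155
M5
G00 X4.614 Y135.248
M4 S864
G01 X102.924 Y135.248 F1155
G01 X102.924 Y108.250 F1155
G01 X4.614 Y108.250 F1155
G01 X4.614 Y135.248 F1155
M5
G00 X0.000 Y0.000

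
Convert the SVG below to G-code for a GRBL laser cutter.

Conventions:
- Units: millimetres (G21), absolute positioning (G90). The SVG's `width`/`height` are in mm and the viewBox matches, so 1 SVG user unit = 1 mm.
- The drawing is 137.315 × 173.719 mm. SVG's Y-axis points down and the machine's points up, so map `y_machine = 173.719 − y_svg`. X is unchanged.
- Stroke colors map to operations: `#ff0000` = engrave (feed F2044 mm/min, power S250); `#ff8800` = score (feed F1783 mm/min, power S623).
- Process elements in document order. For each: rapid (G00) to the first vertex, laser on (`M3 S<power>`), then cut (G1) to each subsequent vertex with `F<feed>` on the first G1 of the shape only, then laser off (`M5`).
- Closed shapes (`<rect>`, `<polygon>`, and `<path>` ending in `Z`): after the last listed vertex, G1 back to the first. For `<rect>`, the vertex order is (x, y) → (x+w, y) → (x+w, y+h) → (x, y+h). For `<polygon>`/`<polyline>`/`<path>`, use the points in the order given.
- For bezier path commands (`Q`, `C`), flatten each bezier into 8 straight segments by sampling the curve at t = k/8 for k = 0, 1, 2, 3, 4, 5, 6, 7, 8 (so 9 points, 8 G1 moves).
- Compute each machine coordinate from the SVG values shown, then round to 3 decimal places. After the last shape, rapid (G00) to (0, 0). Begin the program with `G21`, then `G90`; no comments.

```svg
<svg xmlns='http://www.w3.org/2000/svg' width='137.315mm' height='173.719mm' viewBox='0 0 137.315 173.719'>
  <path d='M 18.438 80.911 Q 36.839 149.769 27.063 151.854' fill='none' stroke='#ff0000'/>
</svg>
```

G21
G90
G00 X18.438 Y92.808
M3 S250
G1 X22.598 Y76.637 F2044
G1 X25.877 Y62.552
G1 X28.276 Y50.554
G1 X29.795 Y40.643
G1 X30.433 Y32.819
G1 X30.190 Y27.081
G1 X29.067 Y23.430
G1 X27.063 Y21.865
M5
G00 X0.000 Y0.000

viewBox `0 0 137.315 173.719` with mm width/height → 1 unit = 1 mm. Flip: y_m = 173.719 − y_svg.

**Shape 1** — `<path>` quadratic bezier, stroke `#ff0000` → engrave (S250, F2044). Control points (SVG): P0=(18.438,80.911), P1=(36.839,149.769), P2=(27.063,151.854); sampled at t=k/8. Machine vertices: (18.438,92.808) → (22.598,76.637) → (25.877,62.552) → (28.276,50.554) → (29.795,40.643) → (30.433,32.819) → (30.190,27.081) → (29.067,23.430) → (27.063,21.865). Open path.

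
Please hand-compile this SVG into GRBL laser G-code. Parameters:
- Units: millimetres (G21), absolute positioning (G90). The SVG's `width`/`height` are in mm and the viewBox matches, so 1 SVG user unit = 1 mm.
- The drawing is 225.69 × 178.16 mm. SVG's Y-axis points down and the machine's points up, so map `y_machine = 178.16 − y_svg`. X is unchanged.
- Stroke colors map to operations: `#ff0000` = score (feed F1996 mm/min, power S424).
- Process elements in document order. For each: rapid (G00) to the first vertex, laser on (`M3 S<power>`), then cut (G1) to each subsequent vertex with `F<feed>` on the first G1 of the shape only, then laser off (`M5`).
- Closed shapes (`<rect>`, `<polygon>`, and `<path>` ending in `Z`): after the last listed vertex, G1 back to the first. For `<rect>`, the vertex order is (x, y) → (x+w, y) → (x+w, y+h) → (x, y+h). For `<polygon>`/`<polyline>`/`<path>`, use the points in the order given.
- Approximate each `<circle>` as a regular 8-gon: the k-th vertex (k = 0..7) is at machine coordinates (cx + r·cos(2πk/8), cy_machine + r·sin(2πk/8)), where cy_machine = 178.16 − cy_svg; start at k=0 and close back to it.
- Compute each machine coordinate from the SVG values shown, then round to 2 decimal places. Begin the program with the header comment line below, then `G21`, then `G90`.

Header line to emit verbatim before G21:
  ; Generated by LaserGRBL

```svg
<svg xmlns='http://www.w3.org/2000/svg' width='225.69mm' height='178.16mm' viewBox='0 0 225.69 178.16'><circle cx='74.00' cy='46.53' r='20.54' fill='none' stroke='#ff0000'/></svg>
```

1 u = 1 mm; y_m = 178.16 − y.

[1] `<circle>` circle, #ff0000→score S424 F1996: (94.54,131.63) → (88.52,146.15) → (74.00,152.17) → (59.48,146.15) → (53.46,131.63) → (59.48,117.11) → (74.00,111.09) → (88.52,117.11) → (94.54,131.63) (closed)

; Generated by LaserGRBL
G21
G90
G00 X94.54 Y131.63
M3 S424
G1 X88.52 Y146.15 F1996
G1 X74.00 Y152.17
G1 X59.48 Y146.15
G1 X53.46 Y131.63
G1 X59.48 Y117.11
G1 X74.00 Y111.09
G1 X88.52 Y117.11
G1 X94.54 Y131.63
M5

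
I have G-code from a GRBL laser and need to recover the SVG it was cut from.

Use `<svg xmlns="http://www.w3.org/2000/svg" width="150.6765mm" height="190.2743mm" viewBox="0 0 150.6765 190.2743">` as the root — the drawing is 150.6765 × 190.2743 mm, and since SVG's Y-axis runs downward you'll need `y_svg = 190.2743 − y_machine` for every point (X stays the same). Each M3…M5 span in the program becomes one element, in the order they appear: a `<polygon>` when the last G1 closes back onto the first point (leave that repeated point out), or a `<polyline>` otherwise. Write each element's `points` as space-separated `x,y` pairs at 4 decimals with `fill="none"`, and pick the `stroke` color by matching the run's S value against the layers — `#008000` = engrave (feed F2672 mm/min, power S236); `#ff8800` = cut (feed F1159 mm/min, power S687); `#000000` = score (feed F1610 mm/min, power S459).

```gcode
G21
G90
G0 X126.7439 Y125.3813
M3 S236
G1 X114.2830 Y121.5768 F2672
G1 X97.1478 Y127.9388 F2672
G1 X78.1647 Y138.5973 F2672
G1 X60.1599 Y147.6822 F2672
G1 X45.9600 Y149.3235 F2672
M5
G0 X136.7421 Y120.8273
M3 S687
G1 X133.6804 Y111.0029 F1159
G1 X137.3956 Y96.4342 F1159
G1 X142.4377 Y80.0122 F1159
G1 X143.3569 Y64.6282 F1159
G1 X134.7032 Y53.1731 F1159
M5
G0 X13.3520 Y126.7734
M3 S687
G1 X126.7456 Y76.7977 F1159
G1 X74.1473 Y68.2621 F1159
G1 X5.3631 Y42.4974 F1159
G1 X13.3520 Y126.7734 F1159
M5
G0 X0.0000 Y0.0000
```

<svg xmlns="http://www.w3.org/2000/svg" width="150.6765mm" height="190.2743mm" viewBox="0 0 150.6765 190.2743">
  <polyline points="126.7439,64.8930 114.2830,68.6975 97.1478,62.3355 78.1647,51.6770 60.1599,42.5921 45.9600,40.9508" fill="none" stroke="#008000"/>
  <polyline points="136.7421,69.4470 133.6804,79.2714 137.3956,93.8401 142.4377,110.2621 143.3569,125.6461 134.7032,137.1012" fill="none" stroke="#ff8800"/>
  <polygon points="13.3520,63.5009 126.7456,113.4766 74.1473,122.0122 5.3631,147.7769" fill="none" stroke="#ff8800"/>
</svg>

Each laser-on run becomes one SVG element. Flip Y back into SVG space with y_svg = 190.2743 − y_machine.

Run 1: power S236 maps to stroke `#008000` (engrave). The run is open, so emit a `<polyline>` with points (Y-flipped): 126.7439,64.8930 114.2830,68.6975 97.1478,62.3355 78.1647,51.6770 60.1599,42.5921 45.9600,40.9508.

Run 2: S687 ⇒ cut layer `#ff8800`. The run is open, so emit a `<polyline>` with points (Y-flipped): 136.7421,69.4470 133.6804,79.2714 137.3956,93.8401 142.4377,110.2621 143.3569,125.6461 134.7032,137.1012.

Run 3: the run's S687 means `#ff8800` (cut). The run returns to its start, so emit a `<polygon>` with points (Y-flipped): 13.3520,63.5009 126.7456,113.4766 74.1473,122.0122 5.3631,147.7769.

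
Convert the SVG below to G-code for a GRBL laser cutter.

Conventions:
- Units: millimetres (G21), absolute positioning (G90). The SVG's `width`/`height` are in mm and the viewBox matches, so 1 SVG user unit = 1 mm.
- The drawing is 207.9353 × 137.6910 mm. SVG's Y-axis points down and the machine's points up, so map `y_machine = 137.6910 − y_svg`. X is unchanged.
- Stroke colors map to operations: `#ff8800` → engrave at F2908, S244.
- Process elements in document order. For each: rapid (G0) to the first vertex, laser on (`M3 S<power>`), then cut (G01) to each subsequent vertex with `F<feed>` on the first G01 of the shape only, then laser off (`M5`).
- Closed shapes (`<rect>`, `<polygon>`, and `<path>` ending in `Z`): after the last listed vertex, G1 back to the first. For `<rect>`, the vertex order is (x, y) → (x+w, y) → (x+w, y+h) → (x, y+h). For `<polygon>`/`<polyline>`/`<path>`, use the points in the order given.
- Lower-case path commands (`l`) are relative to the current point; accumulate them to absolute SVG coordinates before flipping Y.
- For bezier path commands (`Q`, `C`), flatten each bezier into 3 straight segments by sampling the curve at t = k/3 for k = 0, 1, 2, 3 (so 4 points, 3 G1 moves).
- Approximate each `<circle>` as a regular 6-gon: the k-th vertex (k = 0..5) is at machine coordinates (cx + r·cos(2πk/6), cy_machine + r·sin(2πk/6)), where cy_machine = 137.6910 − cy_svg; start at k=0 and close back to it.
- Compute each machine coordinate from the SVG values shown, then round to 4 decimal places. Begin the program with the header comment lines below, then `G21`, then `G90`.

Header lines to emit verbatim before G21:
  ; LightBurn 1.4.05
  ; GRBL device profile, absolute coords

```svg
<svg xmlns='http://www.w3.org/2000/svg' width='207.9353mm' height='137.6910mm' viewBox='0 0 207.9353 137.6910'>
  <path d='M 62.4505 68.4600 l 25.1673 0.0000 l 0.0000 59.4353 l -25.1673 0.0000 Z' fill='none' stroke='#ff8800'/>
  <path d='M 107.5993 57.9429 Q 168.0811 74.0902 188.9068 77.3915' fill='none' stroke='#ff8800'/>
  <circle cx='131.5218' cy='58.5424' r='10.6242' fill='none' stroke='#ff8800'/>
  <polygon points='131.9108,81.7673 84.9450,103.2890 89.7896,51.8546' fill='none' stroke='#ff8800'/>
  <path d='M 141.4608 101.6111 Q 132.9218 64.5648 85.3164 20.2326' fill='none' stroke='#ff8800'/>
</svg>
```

Since the viewBox matches the mm dimensions, user units are millimetres directly. The only transform is the Y-flip y_m = 137.6910 − y_svg.

Shape 1 is a rectangle drawn with `<path>`. Its stroke #ff8800 means engrave at S244, F2908. After flipping Y the toolpath is (62.4505,69.2310) → (87.6178,69.2310) → (87.6178,9.7957) → (62.4505,9.7957) → (62.4505,69.2310), returning to the start.

Shape 2 is a quadratic bezier drawn with `<path>`. Its stroke #ff8800 means engrave at S244, F2908. After flipping Y the toolpath is (107.5993,79.7481) → (143.5143,70.4106) → (170.6168,63.9277) → (188.9068,60.2995).

Shape 3 is a circle drawn with `<circle>`. Its stroke #ff8800 means engrave at S244, F2908. After flipping Y the toolpath is (142.1460,79.1486) → (136.8339,88.3494) → (126.2097,88.3494) → (120.8976,79.1486) → (126.2097,69.9478) → (136.8339,69.9478) → (142.1460,79.1486), returning to the start.

Shape 4 is a regular polygon drawn with `<polygon>`. Its stroke #ff8800 means engrave at S244, F2908. After flipping Y the toolpath is (131.9108,55.9237) → (84.9450,34.4020) → (89.7896,85.8364) → (131.9108,55.9237), returning to the start.

Shape 5 is a quadratic bezier drawn with `<path>`. Its stroke #ff8800 means engrave at S244, F2908. After flipping Y the toolpath is (141.4608,36.0799) → (131.4274,61.5870) → (112.7126,88.7131) → (85.3164,117.4584).

; LightBurn 1.4.05
; GRBL device profile, absolute coords
G21
G90
G0 X62.4505 Y69.2310
M3 S244
G01 X87.6178 Y69.2310 F2908
G01 X87.6178 Y9.7957
G01 X62.4505 Y9.7957
G01 X62.4505 Y69.2310
M5
G0 X107.5993 Y79.7481
M3 S244
G01 X143.5143 Y70.4106 F2908
G01 X170.6168 Y63.9277
G01 X188.9068 Y60.2995
M5
G0 X142.1460 Y79.1486
M3 S244
G01 X136.8339 Y88.3494 F2908
G01 X126.2097 Y88.3494
G01 X120.8976 Y79.1486
G01 X126.2097 Y69.9478
G01 X136.8339 Y69.9478
G01 X142.1460 Y79.1486
M5
G0 X131.9108 Y55.9237
M3 S244
G01 X84.9450 Y34.4020 F2908
G01 X89.7896 Y85.8364
G01 X131.9108 Y55.9237
M5
G0 X141.4608 Y36.0799
M3 S244
G01 X131.4274 Y61.5870 F2908
G01 X112.7126 Y88.7131
G01 X85.3164 Y117.4584
M5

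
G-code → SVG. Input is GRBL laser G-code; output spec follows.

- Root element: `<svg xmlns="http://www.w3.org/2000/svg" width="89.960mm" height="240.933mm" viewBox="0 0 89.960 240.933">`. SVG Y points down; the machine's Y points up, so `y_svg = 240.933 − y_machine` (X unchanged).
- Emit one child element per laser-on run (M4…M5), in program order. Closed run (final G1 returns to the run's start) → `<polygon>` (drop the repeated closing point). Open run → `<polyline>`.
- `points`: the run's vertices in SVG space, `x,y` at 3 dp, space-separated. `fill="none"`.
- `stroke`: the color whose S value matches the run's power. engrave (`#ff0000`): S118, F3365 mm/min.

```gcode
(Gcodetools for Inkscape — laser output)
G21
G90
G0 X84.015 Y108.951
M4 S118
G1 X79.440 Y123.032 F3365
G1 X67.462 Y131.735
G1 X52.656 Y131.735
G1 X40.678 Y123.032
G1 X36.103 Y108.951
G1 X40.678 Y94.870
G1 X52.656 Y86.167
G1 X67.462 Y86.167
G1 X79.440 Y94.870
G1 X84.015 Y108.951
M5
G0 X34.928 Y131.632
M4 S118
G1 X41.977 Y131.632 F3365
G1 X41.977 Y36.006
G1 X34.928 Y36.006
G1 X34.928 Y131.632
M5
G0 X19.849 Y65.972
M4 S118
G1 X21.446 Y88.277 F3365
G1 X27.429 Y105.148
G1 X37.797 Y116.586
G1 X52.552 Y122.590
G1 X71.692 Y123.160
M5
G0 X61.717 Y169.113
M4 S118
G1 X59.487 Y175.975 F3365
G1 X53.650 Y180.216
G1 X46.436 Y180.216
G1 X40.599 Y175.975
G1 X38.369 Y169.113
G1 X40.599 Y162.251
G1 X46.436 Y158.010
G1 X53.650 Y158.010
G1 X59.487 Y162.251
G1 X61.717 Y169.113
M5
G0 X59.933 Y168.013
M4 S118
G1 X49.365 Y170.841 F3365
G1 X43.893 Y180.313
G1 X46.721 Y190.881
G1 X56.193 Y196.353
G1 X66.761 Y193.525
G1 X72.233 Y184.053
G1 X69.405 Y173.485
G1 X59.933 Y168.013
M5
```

y_svg = 240.933 − y_m. Every run uses S118, so all elements get stroke `#ff0000` (engrave).

[1] closed run; points: 84.015,131.982 79.440,117.901 67.462,109.198 52.656,109.198 40.678,117.901 36.103,131.982 40.678,146.063 52.656,154.766 67.462,154.766 79.440,146.063

[2] closed run; points: 34.928,109.301 41.977,109.301 41.977,204.927 34.928,204.927

[3] open run; points: 19.849,174.961 21.446,152.656 27.429,135.785 37.797,124.347 52.552,118.343 71.692,117.773

[4] closed run; points: 61.717,71.820 59.487,64.958 53.650,60.717 46.436,60.717 40.599,64.958 38.369,71.820 40.599,78.682 46.436,82.923 53.650,82.923 59.487,78.682

[5] closed run; points: 59.933,72.920 49.365,70.092 43.893,60.620 46.721,50.052 56.193,44.580 66.761,47.408 72.233,56.880 69.405,67.448

<svg xmlns="http://www.w3.org/2000/svg" width="89.960mm" height="240.933mm" viewBox="0 0 89.960 240.933">
  <polygon points="84.015,131.982 79.440,117.901 67.462,109.198 52.656,109.198 40.678,117.901 36.103,131.982 40.678,146.063 52.656,154.766 67.462,154.766 79.440,146.063" fill="none" stroke="#ff0000"/>
  <polygon points="34.928,109.301 41.977,109.301 41.977,204.927 34.928,204.927" fill="none" stroke="#ff0000"/>
  <polyline points="19.849,174.961 21.446,152.656 27.429,135.785 37.797,124.347 52.552,118.343 71.692,117.773" fill="none" stroke="#ff0000"/>
  <polygon points="61.717,71.820 59.487,64.958 53.650,60.717 46.436,60.717 40.599,64.958 38.369,71.820 40.599,78.682 46.436,82.923 53.650,82.923 59.487,78.682" fill="none" stroke="#ff0000"/>
  <polygon points="59.933,72.920 49.365,70.092 43.893,60.620 46.721,50.052 56.193,44.580 66.761,47.408 72.233,56.880 69.405,67.448" fill="none" stroke="#ff0000"/>
</svg>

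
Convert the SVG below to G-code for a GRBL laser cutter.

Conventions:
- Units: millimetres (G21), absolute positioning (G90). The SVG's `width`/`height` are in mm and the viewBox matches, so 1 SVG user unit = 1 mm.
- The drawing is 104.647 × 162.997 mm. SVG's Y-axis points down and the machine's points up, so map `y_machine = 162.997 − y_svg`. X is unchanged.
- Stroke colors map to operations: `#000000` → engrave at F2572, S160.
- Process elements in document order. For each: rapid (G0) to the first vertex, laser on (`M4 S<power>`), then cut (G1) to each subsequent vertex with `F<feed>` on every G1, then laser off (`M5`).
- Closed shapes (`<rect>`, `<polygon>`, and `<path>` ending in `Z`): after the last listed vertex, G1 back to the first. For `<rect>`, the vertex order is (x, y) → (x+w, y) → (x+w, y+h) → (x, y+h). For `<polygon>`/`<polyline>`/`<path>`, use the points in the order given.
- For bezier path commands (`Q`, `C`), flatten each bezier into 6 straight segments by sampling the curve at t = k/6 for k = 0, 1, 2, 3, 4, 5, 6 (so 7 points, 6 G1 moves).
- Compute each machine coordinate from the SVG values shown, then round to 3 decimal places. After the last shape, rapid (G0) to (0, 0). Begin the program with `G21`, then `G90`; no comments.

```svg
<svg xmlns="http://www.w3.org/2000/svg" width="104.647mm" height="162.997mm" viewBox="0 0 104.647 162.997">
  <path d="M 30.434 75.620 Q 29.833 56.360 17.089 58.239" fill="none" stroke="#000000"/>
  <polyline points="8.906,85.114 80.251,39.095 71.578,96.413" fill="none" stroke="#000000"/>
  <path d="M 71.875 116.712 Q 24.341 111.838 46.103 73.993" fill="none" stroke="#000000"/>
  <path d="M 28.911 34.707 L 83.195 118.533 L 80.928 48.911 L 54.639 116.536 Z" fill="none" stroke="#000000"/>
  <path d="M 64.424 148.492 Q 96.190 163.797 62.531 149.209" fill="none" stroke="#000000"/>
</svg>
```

G21
G90
G0 X30.434 Y87.377
M4 S160
G1 X29.896 Y93.210 F2572
G1 X28.684 Y97.868 F2572
G1 X26.797 Y101.352 F2572
G1 X24.236 Y103.662 F2572
G1 X21.000 Y104.797 F2572
G1 X17.089 Y104.758 F2572
M5
G0 X8.906 Y77.883
M4 S160
G1 X80.251 Y123.902 F2572
G1 X71.578 Y66.584 F2572
M5
G0 X71.875 Y46.285
M4 S160
G1 X57.955 Y48.826 F2572
G1 X47.885 Y53.198 F2572
G1 X41.665 Y59.402 F2572
G1 X39.295 Y67.437 F2572
G1 X40.774 Y77.305 F2572
G1 X46.103 Y89.004 F2572
M5
G0 X28.911 Y128.290
M4 S160
G1 X83.195 Y44.464 F2572
G1 X80.928 Y114.086 F2572
G1 X54.639 Y46.461 F2572
G1 X28.911 Y128.290 F2572
M5
G0 X64.424 Y14.505
M4 S160
G1 X73.195 Y10.234 F2572
G1 X78.332 Y7.623 F2572
G1 X79.834 Y6.673 F2572
G1 X77.701 Y7.384 F2572
G1 X71.933 Y9.756 F2572
G1 X62.531 Y13.788 F2572
M5
G0 X0.000 Y0.000

Since the viewBox matches the mm dimensions, user units are millimetres directly. The only transform is the Y-flip y_m = 162.997 − y_svg.

Shape 1 is a quadratic bezier drawn with `<path>`. Its stroke #000000 means engrave at S160, F2572. After flipping Y the toolpath is (30.434,87.377) → (29.896,93.210) → (28.684,97.868) → (26.797,101.352) → (24.236,103.662) → (21.000,104.797) → (17.089,104.758).

Shape 2 is a open polyline drawn with `<polyline>`. Its stroke #000000 means engrave at S160, F2572. After flipping Y the toolpath is (8.906,77.883) → (80.251,123.902) → (71.578,66.584).

Shape 3 is a quadratic bezier drawn with `<path>`. Its stroke #000000 means engrave at S160, F2572. After flipping Y the toolpath is (71.875,46.285) → (57.955,48.826) → (47.885,53.198) → (41.665,59.402) → (39.295,67.437) → (40.774,77.305) → (46.103,89.004).

Shape 4 is a closed polygon drawn with `<path>`. Its stroke #000000 means engrave at S160, F2572. After flipping Y the toolpath is (28.911,128.290) → (83.195,44.464) → (80.928,114.086) → (54.639,46.461) → (28.911,128.290), returning to the start.

Shape 5 is a quadratic bezier drawn with `<path>`. Its stroke #000000 means engrave at S160, F2572. After flipping Y the toolpath is (64.424,14.505) → (73.195,10.234) → (78.332,7.623) → (79.834,6.673) → (77.701,7.384) → (71.933,9.756) → (62.531,13.788).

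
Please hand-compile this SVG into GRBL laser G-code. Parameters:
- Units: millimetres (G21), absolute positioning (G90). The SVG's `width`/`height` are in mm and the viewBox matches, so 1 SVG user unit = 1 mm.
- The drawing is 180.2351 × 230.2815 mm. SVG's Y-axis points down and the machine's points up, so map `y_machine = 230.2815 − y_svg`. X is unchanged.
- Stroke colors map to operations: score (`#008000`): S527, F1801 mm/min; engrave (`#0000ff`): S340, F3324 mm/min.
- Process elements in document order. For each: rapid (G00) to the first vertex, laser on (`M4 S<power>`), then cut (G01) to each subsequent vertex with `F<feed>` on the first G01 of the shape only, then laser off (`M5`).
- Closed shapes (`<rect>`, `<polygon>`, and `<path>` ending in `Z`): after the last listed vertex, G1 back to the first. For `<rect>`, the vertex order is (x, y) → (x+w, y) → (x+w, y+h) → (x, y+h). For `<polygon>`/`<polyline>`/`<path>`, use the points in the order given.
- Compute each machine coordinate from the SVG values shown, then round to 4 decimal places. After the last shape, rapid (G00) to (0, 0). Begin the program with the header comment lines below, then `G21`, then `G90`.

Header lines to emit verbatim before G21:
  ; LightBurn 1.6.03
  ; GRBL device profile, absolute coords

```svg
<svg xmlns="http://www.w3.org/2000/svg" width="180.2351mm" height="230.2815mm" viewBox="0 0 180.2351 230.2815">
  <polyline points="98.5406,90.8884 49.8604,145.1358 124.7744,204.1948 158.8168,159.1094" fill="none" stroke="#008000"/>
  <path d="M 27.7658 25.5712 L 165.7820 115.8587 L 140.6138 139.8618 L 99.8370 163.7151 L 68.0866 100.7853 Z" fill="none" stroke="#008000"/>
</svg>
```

; LightBurn 1.6.03
; GRBL device profile, absolute coords
G21
G90
G00 X98.5406 Y139.3931
M4 S527
G01 X49.8604 Y85.1457 F1801
G01 X124.7744 Y26.0867
G01 X158.8168 Y71.1721
M5
G00 X27.7658 Y204.7103
M4 S527
G01 X165.7820 Y114.4228 F1801
G01 X140.6138 Y90.4197
G01 X99.8370 Y66.5664
G01 X68.0866 Y129.4962
G01 X27.7658 Y204.7103
M5
G00 X0.0000 Y0.0000

Since the viewBox matches the mm dimensions, user units are millimetres directly. The only transform is the Y-flip y_m = 230.2815 − y_svg.

Shape 1 is a open polyline drawn with `<polyline>`. Its stroke #008000 means score at S527, F1801. After flipping Y the toolpath is (98.5406,139.3931) → (49.8604,85.1457) → (124.7744,26.0867) → (158.8168,71.1721).

Shape 2 is a closed polygon drawn with `<path>`. Its stroke #008000 means score at S527, F1801. After flipping Y the toolpath is (27.7658,204.7103) → (165.7820,114.4228) → (140.6138,90.4197) → (99.8370,66.5664) → (68.0866,129.4962) → (27.7658,204.7103), returning to the start.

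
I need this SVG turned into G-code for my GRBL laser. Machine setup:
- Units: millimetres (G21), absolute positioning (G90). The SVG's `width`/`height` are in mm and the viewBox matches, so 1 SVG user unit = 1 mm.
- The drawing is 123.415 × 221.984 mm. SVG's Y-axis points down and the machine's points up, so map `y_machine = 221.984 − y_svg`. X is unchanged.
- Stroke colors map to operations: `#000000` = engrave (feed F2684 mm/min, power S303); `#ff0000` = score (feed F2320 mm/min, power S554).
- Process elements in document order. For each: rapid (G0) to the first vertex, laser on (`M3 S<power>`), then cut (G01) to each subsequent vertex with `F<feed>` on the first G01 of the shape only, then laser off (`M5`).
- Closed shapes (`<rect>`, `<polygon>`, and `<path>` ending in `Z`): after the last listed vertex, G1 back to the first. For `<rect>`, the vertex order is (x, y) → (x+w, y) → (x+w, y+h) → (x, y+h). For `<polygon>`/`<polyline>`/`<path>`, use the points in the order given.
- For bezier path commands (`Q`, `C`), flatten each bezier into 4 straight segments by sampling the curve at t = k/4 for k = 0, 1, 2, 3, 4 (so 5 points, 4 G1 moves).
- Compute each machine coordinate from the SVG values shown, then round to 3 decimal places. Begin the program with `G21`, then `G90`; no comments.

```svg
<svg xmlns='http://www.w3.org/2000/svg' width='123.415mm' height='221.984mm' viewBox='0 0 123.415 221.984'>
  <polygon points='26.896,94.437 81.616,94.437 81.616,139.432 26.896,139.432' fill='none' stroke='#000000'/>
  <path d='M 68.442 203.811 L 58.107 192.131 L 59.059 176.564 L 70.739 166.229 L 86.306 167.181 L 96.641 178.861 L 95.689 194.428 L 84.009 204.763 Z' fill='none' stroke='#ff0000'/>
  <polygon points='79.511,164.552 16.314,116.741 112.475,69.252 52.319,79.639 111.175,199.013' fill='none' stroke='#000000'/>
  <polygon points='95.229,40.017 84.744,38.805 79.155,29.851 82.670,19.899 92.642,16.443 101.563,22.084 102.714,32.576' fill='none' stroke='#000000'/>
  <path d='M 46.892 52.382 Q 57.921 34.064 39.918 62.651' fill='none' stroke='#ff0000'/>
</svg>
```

Since the viewBox matches the mm dimensions, user units are millimetres directly. The only transform is the Y-flip y_m = 221.984 − y_svg.

Shape 1 is a rectangle drawn with `<polygon>`. Its stroke #000000 means engrave at S303, F2684. After flipping Y the toolpath is (26.896,127.547) → (81.616,127.547) → (81.616,82.552) → (26.896,82.552) → (26.896,127.547), returning to the start.

Shape 2 is a regular polygon drawn with `<path>`. Its stroke #ff0000 means score at S554, F2320. After flipping Y the toolpath is (68.442,18.173) → (58.107,29.853) → (59.059,45.420) → (70.739,55.755) → (86.306,54.803) → (96.641,43.123) → (95.689,27.556) → (84.009,17.221) → (68.442,18.173), returning to the start.

Shape 3 is a closed polygon drawn with `<polygon>`. Its stroke #000000 means engrave at S303, F2684. After flipping Y the toolpath is (79.511,57.432) → (16.314,105.243) → (112.475,152.732) → (52.319,142.345) → (111.175,22.971) → (79.511,57.432), returning to the start.

Shape 4 is a regular polygon drawn with `<polygon>`. Its stroke #000000 means engrave at S303, F2684. After flipping Y the toolpath is (95.229,181.967) → (84.744,183.179) → (79.155,192.133) → (82.670,202.085) → (92.642,205.541) → (101.563,199.900) → (102.714,189.408) → (95.229,181.967), returning to the start.

Shape 5 is a quadratic bezier drawn with `<path>`. Its stroke #ff0000 means score at S554, F2320. After flipping Y the toolpath is (46.892,169.602) → (50.592,175.829) → (50.663,176.194) → (47.105,170.695) → (39.918,159.333).

G21
G90
G0 X26.896 Y127.547
M3 S303
G01 X81.616 Y127.547 F2684
G01 X81.616 Y82.552
G01 X26.896 Y82.552
G01 X26.896 Y127.547
M5
G0 X68.442 Y18.173
M3 S554
G01 X58.107 Y29.853 F2320
G01 X59.059 Y45.420
G01 X70.739 Y55.755
G01 X86.306 Y54.803
G01 X96.641 Y43.123
G01 X95.689 Y27.556
G01 X84.009 Y17.221
G01 X68.442 Y18.173
M5
G0 X79.511 Y57.432
M3 S303
G01 X16.314 Y105.243 F2684
G01 X112.475 Y152.732
G01 X52.319 Y142.345
G01 X111.175 Y22.971
G01 X79.511 Y57.432
M5
G0 X95.229 Y181.967
M3 S303
G01 X84.744 Y183.179 F2684
G01 X79.155 Y192.133
G01 X82.670 Y202.085
G01 X92.642 Y205.541
G01 X101.563 Y199.900
G01 X102.714 Y189.408
G01 X95.229 Y181.967
M5
G0 X46.892 Y169.602
M3 S554
G01 X50.592 Y175.829 F2320
G01 X50.663 Y176.194
G01 X47.105 Y170.695
G01 X39.918 Y159.333
M5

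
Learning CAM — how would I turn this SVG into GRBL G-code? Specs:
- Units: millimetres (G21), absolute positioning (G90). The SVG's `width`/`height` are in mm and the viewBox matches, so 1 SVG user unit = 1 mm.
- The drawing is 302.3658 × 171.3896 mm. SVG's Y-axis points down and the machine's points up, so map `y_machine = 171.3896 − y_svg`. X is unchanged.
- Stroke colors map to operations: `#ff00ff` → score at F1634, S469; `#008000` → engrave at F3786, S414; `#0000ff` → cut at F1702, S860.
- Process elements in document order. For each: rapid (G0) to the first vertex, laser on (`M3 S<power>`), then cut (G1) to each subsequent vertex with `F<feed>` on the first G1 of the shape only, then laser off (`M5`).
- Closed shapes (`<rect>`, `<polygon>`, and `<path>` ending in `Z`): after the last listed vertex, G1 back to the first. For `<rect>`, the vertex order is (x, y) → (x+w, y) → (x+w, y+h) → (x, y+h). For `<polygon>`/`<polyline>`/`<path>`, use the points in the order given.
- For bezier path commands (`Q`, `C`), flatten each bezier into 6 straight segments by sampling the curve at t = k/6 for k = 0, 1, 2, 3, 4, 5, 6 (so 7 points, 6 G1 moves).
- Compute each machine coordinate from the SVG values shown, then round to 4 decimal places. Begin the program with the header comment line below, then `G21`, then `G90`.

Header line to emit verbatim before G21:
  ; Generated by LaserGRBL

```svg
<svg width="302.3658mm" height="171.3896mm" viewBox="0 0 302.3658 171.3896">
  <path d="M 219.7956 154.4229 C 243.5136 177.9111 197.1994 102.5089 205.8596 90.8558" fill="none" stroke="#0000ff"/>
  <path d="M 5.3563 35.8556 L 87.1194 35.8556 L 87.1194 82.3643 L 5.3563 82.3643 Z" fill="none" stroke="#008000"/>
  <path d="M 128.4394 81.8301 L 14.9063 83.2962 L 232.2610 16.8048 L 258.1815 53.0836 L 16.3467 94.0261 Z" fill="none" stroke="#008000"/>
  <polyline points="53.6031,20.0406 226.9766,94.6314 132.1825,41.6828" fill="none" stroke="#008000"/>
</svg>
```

; Generated by LaserGRBL
G21
G90
G0 X219.7956 Y16.9667
M3 S860
G1 X226.3973 Y12.7105 F1702
G1 X224.7994 Y20.4183
G1 X218.4743 Y35.5723
G1 X210.8943 Y53.6547
G1 X205.5320 Y70.1478
G1 X205.8596 Y80.5338
M5
G0 X5.3563 Y135.5340
M3 S414
G1 X87.1194 Y135.5340 F3786
G1 X87.1194 Y89.0253
G1 X5.3563 Y89.0253
G1 X5.3563 Y135.5340
M5
G0 X128.4394 Y89.5595
M3 S414
G1 X14.9063 Y88.0934 F3786
G1 X232.2610 Y154.5848
G1 X258.1815 Y118.3060
G1 X16.3467 Y77.3635
G1 X128.4394 Y89.5595
M5
G0 X53.6031 Y151.3490
M3 S414
G1 X226.9766 Y76.7582 F3786
G1 X132.1825 Y129.7068
M5

viewBox `0 0 302.3658 171.3896` with mm width/height → 1 unit = 1 mm. Flip: y_m = 171.3896 − y_svg.

**Shape 1** — `<path>` cubic bezier, stroke `#0000ff` → cut (S860, F1702). Control points (SVG): P0=(219.7956,154.4229), P1=(243.5136,177.9111), P2=(197.1994,102.5089), P3=(205.8596,90.8558); sampled at t=k/6. Machine vertices: (219.7956,16.9667) → (226.3973,12.7105) → (224.7994,20.4183) → (218.4743,35.5723) → (210.8943,53.6547) → (205.5320,70.1478) → (205.8596,80.5338). Open path.

**Shape 2** — `<path>` rectangle, stroke `#008000` → engrave (S414, F3786). Machine vertices: (5.3563,135.5340) → (87.1194,135.5340) → (87.1194,89.0253) → (5.3563,89.0253) → (5.3563,135.5340). Closed: final G1 returns to the first vertex.

**Shape 3** — `<path>` closed polygon, stroke `#008000` → engrave (S414, F3786). Machine vertices: (128.4394,89.5595) → (14.9063,88.0934) → (232.2610,154.5848) → (258.1815,118.3060) → (16.3467,77.3635) → (128.4394,89.5595). Closed: final G1 returns to the first vertex.

**Shape 4** — `<polyline>` open polyline, stroke `#008000` → engrave (S414, F3786). Machine vertices: (53.6031,151.3490) → (226.9766,76.7582) → (132.1825,129.7068). Open path.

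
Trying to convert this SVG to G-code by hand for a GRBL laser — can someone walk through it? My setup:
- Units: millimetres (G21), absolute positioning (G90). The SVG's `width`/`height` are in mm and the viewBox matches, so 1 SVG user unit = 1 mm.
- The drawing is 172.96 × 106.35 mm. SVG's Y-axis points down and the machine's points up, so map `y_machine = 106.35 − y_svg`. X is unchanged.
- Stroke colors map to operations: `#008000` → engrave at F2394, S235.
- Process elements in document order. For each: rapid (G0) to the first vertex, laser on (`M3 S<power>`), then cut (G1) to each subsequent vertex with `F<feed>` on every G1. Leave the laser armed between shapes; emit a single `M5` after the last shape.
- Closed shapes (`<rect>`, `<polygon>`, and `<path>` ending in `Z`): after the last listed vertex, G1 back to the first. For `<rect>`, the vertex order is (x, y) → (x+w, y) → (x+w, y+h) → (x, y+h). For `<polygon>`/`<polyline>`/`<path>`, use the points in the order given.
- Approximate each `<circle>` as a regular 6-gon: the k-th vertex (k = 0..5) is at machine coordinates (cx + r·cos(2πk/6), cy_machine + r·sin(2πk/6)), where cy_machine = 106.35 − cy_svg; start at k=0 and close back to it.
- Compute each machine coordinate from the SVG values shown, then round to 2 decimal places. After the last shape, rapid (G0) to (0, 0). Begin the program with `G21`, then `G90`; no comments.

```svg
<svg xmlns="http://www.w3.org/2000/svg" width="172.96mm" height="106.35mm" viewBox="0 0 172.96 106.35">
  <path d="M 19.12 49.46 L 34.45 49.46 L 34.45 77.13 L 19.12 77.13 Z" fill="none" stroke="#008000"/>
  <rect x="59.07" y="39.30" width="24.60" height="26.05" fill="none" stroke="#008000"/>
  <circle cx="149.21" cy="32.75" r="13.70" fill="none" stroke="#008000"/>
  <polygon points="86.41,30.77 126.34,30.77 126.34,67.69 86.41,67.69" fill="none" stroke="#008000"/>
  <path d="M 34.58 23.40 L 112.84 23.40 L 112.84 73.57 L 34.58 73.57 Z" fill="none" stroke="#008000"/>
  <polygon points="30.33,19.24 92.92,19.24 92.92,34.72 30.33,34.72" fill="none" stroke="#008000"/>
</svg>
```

G21
G90
G0 X19.12 Y56.89
M3 S235
G1 X34.45 Y56.89 F2394
G1 X34.45 Y29.22 F2394
G1 X19.12 Y29.22 F2394
G1 X19.12 Y56.89 F2394
G0 X59.07 Y67.05
M3 S235
G1 X83.67 Y67.05 F2394
G1 X83.67 Y41.00 F2394
G1 X59.07 Y41.00 F2394
G1 X59.07 Y67.05 F2394
G0 X162.91 Y73.60
M3 S235
G1 X156.06 Y85.46 F2394
G1 X142.36 Y85.46 F2394
G1 X135.51 Y73.60 F2394
G1 X142.36 Y61.74 F2394
G1 X156.06 Y61.74 F2394
G1 X162.91 Y73.60 F2394
G0 X86.41 Y75.58
M3 S235
G1 X126.34 Y75.58 F2394
G1 X126.34 Y38.66 F2394
G1 X86.41 Y38.66 F2394
G1 X86.41 Y75.58 F2394
G0 X34.58 Y82.95
M3 S235
G1 X112.84 Y82.95 F2394
G1 X112.84 Y32.78 F2394
G1 X34.58 Y32.78 F2394
G1 X34.58 Y82.95 F2394
G0 X30.33 Y87.11
M3 S235
G1 X92.92 Y87.11 F2394
G1 X92.92 Y71.63 F2394
G1 X30.33 Y71.63 F2394
G1 X30.33 Y87.11 F2394
M5
G0 X0.00 Y0.00

1 u = 1 mm; y_m = 106.35 − y.

[1] `<path>` rectangle, #008000→engrave S235 F2394: (19.12,56.89) → (34.45,56.89) → (34.45,29.22) → (19.12,29.22) → (19.12,56.89) (closed)

[2] `<rect>` rectangle, #008000→engrave S235 F2394: (59.07,67.05) → (83.67,67.05) → (83.67,41.00) → (59.07,41.00) → (59.07,67.05) (closed)

[3] `<circle>` circle, #008000→engrave S235 F2394: (162.91,73.60) → (156.06,85.46) → (142.36,85.46) → (135.51,73.60) → (142.36,61.74) → (156.06,61.74) → (162.91,73.60) (closed)

[4] `<polygon>` rectangle, #008000→engrave S235 F2394: (86.41,75.58) → (126.34,75.58) → (126.34,38.66) → (86.41,38.66) → (86.41,75.58) (closed)

[5] `<path>` rectangle, #008000→engrave S235 F2394: (34.58,82.95) → (112.84,82.95) → (112.84,32.78) → (34.58,32.78) → (34.58,82.95) (closed)

[6] `<polygon>` rectangle, #008000→engrave S235 F2394: (30.33,87.11) → (92.92,87.11) → (92.92,71.63) → (30.33,71.63) → (30.33,87.11) (closed)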